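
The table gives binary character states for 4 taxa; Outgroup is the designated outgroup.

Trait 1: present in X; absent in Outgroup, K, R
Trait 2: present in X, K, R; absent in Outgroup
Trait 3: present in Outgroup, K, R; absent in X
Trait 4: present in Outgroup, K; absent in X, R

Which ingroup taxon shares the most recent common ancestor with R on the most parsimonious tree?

X

Character polarity is set by the outgroup: the derived state is whichever differs from the outgroup's state, so for Trait 3, Trait 4 the derived state is 'absent', and for the remaining characters it is 'present'.
Trait 1 (derived state 'present') is unique to X (autapomorphy; uninformative for grouping).
All ingroup taxa share the derived state 'present' for Trait 2; it defines the ingroup but does not resolve relationships within it.
Trait 3 (derived state 'absent') is unique to X (autapomorphy; uninformative for grouping).
Trait 4 (derived state 'absent') is shared by R and X — a synapomorphy uniting that clade.
Most parsimonious ingroup topology: ((X,R),K).
R and X form a cherry on this tree, so they are sister taxa.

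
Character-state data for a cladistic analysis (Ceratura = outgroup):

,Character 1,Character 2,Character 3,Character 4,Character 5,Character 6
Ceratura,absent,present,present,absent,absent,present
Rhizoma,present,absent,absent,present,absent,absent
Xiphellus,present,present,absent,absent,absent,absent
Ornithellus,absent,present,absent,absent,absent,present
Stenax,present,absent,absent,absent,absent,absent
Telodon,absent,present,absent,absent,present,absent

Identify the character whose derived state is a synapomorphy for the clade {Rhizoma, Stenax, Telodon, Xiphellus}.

Character polarity is set by the outgroup: the derived state is whichever differs from the outgroup's state, so for Character 2, Character 3, Character 6 the derived state is 'absent', and for the remaining characters it is 'present'.
Only Rhizoma, Stenax, and Xiphellus show the derived state 'present' for Character 1, supporting them as a clade.
Character 2 (derived state 'absent') is shared by Rhizoma and Stenax — a synapomorphy uniting that clade.
Character 3 (derived state 'absent') is shared by all ingroup taxa — unites the whole ingroup.
Character 4: derived state 'present' in Rhizoma only — an autapomorphy, so it tells us nothing about relationships among taxa.
Character 5 (derived state 'present') is unique to Telodon (autapomorphy; uninformative for grouping).
Character 6: derived state 'absent' in Rhizoma, Stenax, Telodon, and Xiphellus only — synapomorphy for {Rhizoma, Stenax, Telodon, Xiphellus}.
Most parsimonious ingroup topology: ((((Rhizoma,Stenax),Xiphellus),Telodon),Ornithellus).
The clade {Rhizoma, Stenax, Telodon, Xiphellus} is supported by Character 6: its derived state 'absent' occurs in exactly those taxa and in no other taxon (including the outgroup).

Character 6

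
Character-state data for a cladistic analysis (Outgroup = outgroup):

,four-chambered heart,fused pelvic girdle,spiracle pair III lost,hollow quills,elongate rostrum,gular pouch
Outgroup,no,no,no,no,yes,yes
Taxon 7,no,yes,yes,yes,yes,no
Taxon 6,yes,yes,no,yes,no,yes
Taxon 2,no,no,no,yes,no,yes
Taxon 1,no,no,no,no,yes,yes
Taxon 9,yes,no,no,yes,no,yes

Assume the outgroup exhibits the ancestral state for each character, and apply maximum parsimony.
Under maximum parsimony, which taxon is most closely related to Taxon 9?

Character polarity is set by the outgroup: the derived state is whichever differs from the outgroup's state, so for elongate rostrum, gular pouch the derived state is 'no', and for the remaining characters it is 'yes'.
Only Taxon 6 and Taxon 9 show the derived state 'yes' for four-chambered heart, supporting them as a clade.
fused pelvic girdle groups Taxon 6 and Taxon 7, which is incompatible with the clades supported by the remaining characters; treating it as convergent (homoplasy) costs fewer steps than any alternative tree.
spiracle pair III lost: derived state 'yes' in Taxon 7 only — an autapomorphy, so it tells us nothing about relationships among taxa.
hollow quills (derived state 'yes') is shared by Taxon 2, Taxon 6, Taxon 7, and Taxon 9 — a synapomorphy uniting that clade.
Only Taxon 2, Taxon 6, and Taxon 9 show the derived state 'no' for elongate rostrum, supporting them as a clade.
gular pouch (derived state 'no') is unique to Taxon 7 (autapomorphy; uninformative for grouping).
Most parsimonious ingroup topology: ((Taxon 7,((Taxon 6,Taxon 9),Taxon 2)),Taxon 1).
Taxon 9 and Taxon 6 form a cherry on this tree, so they are sister taxa.

Taxon 6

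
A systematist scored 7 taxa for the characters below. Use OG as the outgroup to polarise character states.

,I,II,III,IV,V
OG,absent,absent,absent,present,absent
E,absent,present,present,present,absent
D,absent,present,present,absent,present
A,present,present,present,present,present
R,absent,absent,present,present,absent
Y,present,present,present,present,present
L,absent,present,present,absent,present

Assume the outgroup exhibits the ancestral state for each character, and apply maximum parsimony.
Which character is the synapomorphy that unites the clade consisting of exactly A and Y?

Character polarity is set by the outgroup: the derived state is whichever differs from the outgroup's state, so for IV the derived state is 'absent', and for the remaining characters it is 'present'.
I: derived state 'present' in A and Y only — synapomorphy for {A, Y}.
II: derived state 'present' in A, D, E, L, and Y only — synapomorphy for {A, D, E, L, Y}.
III (derived state 'present') is shared by all ingroup taxa — unites the whole ingroup.
Only D and L show the derived state 'absent' for IV, supporting them as a clade.
Only A, D, L, and Y show the derived state 'present' for V, supporting them as a clade.
Most parsimonious ingroup topology: ((((L,D),(Y,A)),E),R).
The clade {A, Y} is supported by I: its derived state 'present' occurs in exactly those taxa and in no other taxon (including the outgroup).

I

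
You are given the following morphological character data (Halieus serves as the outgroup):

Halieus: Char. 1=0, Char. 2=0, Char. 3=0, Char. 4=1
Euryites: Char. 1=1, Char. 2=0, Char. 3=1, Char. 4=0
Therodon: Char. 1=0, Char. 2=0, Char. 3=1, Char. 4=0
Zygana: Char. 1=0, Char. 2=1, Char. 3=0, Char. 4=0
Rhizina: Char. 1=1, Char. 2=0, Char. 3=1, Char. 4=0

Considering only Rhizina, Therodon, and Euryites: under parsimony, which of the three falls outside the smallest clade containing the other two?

Therodon

Character polarity is set by the outgroup: the derived state is whichever differs from the outgroup's state, so for Char. 4 the derived state is '0', and for the remaining characters it is '1'.
Char. 1 (derived state '1') is shared by Euryites and Rhizina — a synapomorphy uniting that clade.
Char. 2: derived state '1' in Zygana only — an autapomorphy, so it tells us nothing about relationships among taxa.
Only Euryites, Rhizina, and Therodon show the derived state '1' for Char. 3, supporting them as a clade.
Char. 4 (derived state '0') is shared by all ingroup taxa — unites the whole ingroup.
Most parsimonious ingroup topology: (((Euryites,Rhizina),Therodon),Zygana).
Euryites and Rhizina share a more recent common ancestor with each other than either does with Therodon, so Therodon is the least closely related of the three.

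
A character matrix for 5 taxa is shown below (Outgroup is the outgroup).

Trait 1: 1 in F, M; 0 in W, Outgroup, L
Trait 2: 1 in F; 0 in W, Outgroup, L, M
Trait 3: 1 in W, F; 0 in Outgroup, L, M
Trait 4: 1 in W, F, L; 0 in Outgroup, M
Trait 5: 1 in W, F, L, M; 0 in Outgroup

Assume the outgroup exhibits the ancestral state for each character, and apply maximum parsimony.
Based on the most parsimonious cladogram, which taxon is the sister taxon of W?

F

The outgroup has state '0' for every character, so '1' is the derived state throughout.
Trait 1 (state '1') occurs in F and M but conflicts with the nesting implied by the other characters — most parsimoniously interpreted as homoplasy.
Trait 2 (derived state '1') is unique to F (autapomorphy; uninformative for grouping).
Trait 3: derived state '1' in F and W only — synapomorphy for {F, W}.
Trait 4 (derived state '1') is shared by F, L, and W — a synapomorphy uniting that clade.
Trait 5 (derived state '1') is shared by all ingroup taxa — unites the whole ingroup.
Most parsimonious ingroup topology: (((W,F),L),M).
W and F form a cherry on this tree, so they are sister taxa.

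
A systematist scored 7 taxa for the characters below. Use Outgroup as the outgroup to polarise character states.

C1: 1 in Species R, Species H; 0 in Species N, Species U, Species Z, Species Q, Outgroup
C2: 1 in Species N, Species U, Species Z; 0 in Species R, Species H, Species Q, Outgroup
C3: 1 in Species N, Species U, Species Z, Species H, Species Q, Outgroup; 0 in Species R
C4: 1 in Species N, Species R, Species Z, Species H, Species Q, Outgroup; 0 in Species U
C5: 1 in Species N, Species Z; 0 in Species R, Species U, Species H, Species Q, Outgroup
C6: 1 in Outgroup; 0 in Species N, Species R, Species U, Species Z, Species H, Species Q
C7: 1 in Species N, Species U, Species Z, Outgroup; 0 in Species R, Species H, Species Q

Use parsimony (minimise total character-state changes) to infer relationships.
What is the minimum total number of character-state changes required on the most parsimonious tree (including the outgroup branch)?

7

Character polarity is set by the outgroup: the derived state is whichever differs from the outgroup's state, so for C3, C4, C6, C7 the derived state is '0', and for the remaining characters it is '1'.
C1: derived state '1' in Species H and Species R only — synapomorphy for {Species H, Species R}.
Only Species N, Species U, and Species Z show the derived state '1' for C2, supporting them as a clade.
C3 (derived state '0') is unique to Species R (autapomorphy; uninformative for grouping).
C4: derived state '0' in Species U only — an autapomorphy, so it tells us nothing about relationships among taxa.
Only Species N and Species Z show the derived state '1' for C5, supporting them as a clade.
All ingroup taxa share the derived state '0' for C6; it defines the ingroup but does not resolve relationships within it.
Only Species H, Species Q, and Species R show the derived state '0' for C7, supporting them as a clade.
Most parsimonious ingroup topology: (((Species N,Species Z),Species U),((Species R,Species H),Species Q)).
Changes per character on this tree: C1: 1; C2: 1; C3: 1; C4: 1; C5: 1; C6: 1; C7: 1.
Total = 7.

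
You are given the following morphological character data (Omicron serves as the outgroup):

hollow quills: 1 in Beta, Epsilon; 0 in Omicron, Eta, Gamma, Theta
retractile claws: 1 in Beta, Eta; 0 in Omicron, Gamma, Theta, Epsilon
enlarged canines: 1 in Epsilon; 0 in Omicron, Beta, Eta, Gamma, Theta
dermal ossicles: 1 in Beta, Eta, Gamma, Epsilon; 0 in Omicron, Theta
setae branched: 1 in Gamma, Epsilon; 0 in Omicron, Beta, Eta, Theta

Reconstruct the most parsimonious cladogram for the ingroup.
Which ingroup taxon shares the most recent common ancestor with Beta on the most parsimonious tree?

Eta

The outgroup has state '0' for every character, so '1' is the derived state throughout.
hollow quills groups Beta and Epsilon, which is incompatible with the clades supported by the remaining characters; treating it as convergent (homoplasy) costs fewer steps than any alternative tree.
retractile claws: derived state '1' in Beta and Eta only — synapomorphy for {Beta, Eta}.
enlarged canines (derived state '1') is unique to Epsilon (autapomorphy; uninformative for grouping).
Only Beta, Epsilon, Eta, and Gamma show the derived state '1' for dermal ossicles, supporting them as a clade.
Only Epsilon and Gamma show the derived state '1' for setae branched, supporting them as a clade.
Most parsimonious ingroup topology: (((Beta,Eta),(Gamma,Epsilon)),Theta).
Beta and Eta form a cherry on this tree, so they are sister taxa.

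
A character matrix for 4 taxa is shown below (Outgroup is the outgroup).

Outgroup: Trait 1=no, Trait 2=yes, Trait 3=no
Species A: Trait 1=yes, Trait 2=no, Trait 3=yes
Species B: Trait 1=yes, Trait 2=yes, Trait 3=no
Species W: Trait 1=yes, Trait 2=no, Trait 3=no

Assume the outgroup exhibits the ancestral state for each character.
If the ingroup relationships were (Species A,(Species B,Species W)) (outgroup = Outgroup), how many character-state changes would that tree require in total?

Map each character onto (Species A,(Species B,Species W)) (rooted by Outgroup) and count the minimum state changes it requires (Fitch parsimony):
Trait 1: 1; Trait 2: 2; Trait 3: 1.
Total tree length = 4.

4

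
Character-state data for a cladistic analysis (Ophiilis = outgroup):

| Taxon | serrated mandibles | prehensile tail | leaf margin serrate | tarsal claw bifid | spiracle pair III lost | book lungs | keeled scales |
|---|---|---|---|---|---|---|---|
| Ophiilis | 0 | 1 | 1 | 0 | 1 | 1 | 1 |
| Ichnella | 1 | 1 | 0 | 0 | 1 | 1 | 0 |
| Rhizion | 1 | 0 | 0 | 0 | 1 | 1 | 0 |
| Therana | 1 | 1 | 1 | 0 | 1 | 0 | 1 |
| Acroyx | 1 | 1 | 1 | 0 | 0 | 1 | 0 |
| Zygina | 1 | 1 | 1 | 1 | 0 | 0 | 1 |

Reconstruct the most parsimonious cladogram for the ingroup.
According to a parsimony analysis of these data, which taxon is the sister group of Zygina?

Character polarity is set by the outgroup: the derived state is whichever differs from the outgroup's state, so for prehensile tail, leaf margin serrate, spiracle pair III lost, book lungs, keeled scales the derived state is '0', and for the remaining characters it is '1'.
All ingroup taxa share the derived state '1' for serrated mandibles; it defines the ingroup but does not resolve relationships within it.
prehensile tail (derived state '0') is unique to Rhizion (autapomorphy; uninformative for grouping).
leaf margin serrate (derived state '0') is shared by Ichnella and Rhizion — a synapomorphy uniting that clade.
tarsal claw bifid (derived state '1') is unique to Zygina (autapomorphy; uninformative for grouping).
spiracle pair III lost groups Acroyx and Zygina, which is incompatible with the clades supported by the remaining characters; treating it as convergent (homoplasy) costs fewer steps than any alternative tree.
book lungs (derived state '0') is shared by Therana and Zygina — a synapomorphy uniting that clade.
Only Acroyx, Ichnella, and Rhizion show the derived state '0' for keeled scales, supporting them as a clade.
Most parsimonious ingroup topology: (((Ichnella,Rhizion),Acroyx),(Therana,Zygina)).
Zygina and Therana form a cherry on this tree, so they are sister taxa.

Therana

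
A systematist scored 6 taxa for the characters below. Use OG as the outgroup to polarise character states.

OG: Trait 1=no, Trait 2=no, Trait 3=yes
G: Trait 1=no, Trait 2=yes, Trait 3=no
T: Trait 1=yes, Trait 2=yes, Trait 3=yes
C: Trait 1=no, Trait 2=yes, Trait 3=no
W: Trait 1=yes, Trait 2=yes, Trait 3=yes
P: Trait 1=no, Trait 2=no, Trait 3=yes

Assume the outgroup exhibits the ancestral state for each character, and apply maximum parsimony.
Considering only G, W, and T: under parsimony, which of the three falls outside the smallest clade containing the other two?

G

Character polarity is set by the outgroup: the derived state is whichever differs from the outgroup's state, so for Trait 3 the derived state is 'no', and for the remaining characters it is 'yes'.
Only T and W show the derived state 'yes' for Trait 1, supporting them as a clade.
Trait 2 (derived state 'yes') is shared by C, G, T, and W — a synapomorphy uniting that clade.
Only C and G show the derived state 'no' for Trait 3, supporting them as a clade.
Most parsimonious ingroup topology: (((G,C),(T,W)),P).
W and T share a more recent common ancestor with each other than either does with G, so G is the least closely related of the three.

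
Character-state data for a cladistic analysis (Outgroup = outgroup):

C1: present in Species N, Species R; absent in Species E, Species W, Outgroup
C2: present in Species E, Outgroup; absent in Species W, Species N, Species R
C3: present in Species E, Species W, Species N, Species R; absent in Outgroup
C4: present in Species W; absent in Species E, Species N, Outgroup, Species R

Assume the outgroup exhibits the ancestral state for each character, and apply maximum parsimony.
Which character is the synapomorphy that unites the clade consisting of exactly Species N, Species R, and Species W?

C2

Character polarity is set by the outgroup: the derived state is whichever differs from the outgroup's state, so for C2 the derived state is 'absent', and for the remaining characters it is 'present'.
C1: derived state 'present' in Species N and Species R only — synapomorphy for {Species N, Species R}.
Only Species N, Species R, and Species W show the derived state 'absent' for C2, supporting them as a clade.
All ingroup taxa share the derived state 'present' for C3; it defines the ingroup but does not resolve relationships within it.
C4: derived state 'present' in Species W only — an autapomorphy, so it tells us nothing about relationships among taxa.
Most parsimonious ingroup topology: (Species E,(Species W,(Species N,Species R))).
The clade {Species N, Species R, Species W} is supported by C2: its derived state 'absent' occurs in exactly those taxa and in no other taxon (including the outgroup).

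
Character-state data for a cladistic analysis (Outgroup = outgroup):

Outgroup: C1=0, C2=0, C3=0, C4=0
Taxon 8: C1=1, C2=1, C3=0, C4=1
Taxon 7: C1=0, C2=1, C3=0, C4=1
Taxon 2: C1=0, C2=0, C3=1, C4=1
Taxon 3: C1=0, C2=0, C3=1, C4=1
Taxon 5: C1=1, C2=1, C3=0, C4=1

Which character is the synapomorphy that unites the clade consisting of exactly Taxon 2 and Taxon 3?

The outgroup has state '0' for every character, so '1' is the derived state throughout.
Only Taxon 5 and Taxon 8 show the derived state '1' for C1, supporting them as a clade.
C2: derived state '1' in Taxon 5, Taxon 7, and Taxon 8 only — synapomorphy for {Taxon 5, Taxon 7, Taxon 8}.
C3 (derived state '1') is shared by Taxon 2 and Taxon 3 — a synapomorphy uniting that clade.
All ingroup taxa share the derived state '1' for C4; it defines the ingroup but does not resolve relationships within it.
Most parsimonious ingroup topology: (((Taxon 8,Taxon 5),Taxon 7),(Taxon 2,Taxon 3)).
The clade {Taxon 2, Taxon 3} is supported by C3: its derived state '1' occurs in exactly those taxa and in no other taxon (including the outgroup).

C3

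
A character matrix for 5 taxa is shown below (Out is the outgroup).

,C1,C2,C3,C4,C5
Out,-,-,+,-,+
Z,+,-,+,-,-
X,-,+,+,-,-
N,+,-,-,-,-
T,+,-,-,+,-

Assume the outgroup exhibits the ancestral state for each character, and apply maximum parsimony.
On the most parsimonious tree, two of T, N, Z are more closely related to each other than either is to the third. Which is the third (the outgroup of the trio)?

Character polarity is set by the outgroup: the derived state is whichever differs from the outgroup's state, so for C3, C5 the derived state is '-', and for the remaining characters it is '+'.
C1: derived state '+' in N, T, and Z only — synapomorphy for {N, T, Z}.
C2: derived state '+' in X only — an autapomorphy, so it tells us nothing about relationships among taxa.
C3 (derived state '-') is shared by N and T — a synapomorphy uniting that clade.
C4: derived state '+' in T only — an autapomorphy, so it tells us nothing about relationships among taxa.
All ingroup taxa share the derived state '-' for C5; it defines the ingroup but does not resolve relationships within it.
Most parsimonious ingroup topology: ((Z,(N,T)),X).
T and N share a more recent common ancestor with each other than either does with Z, so Z is the least closely related of the three.

Z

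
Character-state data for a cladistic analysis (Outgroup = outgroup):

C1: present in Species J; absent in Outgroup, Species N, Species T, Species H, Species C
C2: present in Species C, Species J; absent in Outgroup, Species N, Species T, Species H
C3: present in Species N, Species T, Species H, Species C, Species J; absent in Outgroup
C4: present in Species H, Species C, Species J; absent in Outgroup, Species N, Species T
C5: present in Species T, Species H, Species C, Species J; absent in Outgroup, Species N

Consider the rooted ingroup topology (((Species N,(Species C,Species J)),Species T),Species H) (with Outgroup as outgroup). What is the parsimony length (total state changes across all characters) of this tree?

Map each character onto (((Species N,(Species C,Species J)),Species T),Species H) (rooted by Outgroup) and count the minimum state changes it requires (Fitch parsimony):
C1: 1; C2: 1; C3: 1; C4: 2; C5: 2.
Total tree length = 7.

7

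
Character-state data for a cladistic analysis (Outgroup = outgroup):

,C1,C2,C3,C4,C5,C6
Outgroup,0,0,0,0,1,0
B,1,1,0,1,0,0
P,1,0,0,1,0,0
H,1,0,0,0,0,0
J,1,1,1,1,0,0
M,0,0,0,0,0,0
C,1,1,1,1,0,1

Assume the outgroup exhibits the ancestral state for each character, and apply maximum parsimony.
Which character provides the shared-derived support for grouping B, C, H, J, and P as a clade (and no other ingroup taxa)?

C1

Character polarity is set by the outgroup: the derived state is whichever differs from the outgroup's state, so for C5 the derived state is '0', and for the remaining characters it is '1'.
Only B, C, H, J, and P show the derived state '1' for C1, supporting them as a clade.
C2: derived state '1' in B, C, and J only — synapomorphy for {B, C, J}.
Only C and J show the derived state '1' for C3, supporting them as a clade.
Only B, C, J, and P show the derived state '1' for C4, supporting them as a clade.
C5 (derived state '0') is shared by all ingroup taxa — unites the whole ingroup.
C6: derived state '1' in C only — an autapomorphy, so it tells us nothing about relationships among taxa.
Most parsimonious ingroup topology: ((((B,(J,C)),P),H),M).
The clade {B, C, H, J, P} is supported by C1: its derived state '1' occurs in exactly those taxa and in no other taxon (including the outgroup).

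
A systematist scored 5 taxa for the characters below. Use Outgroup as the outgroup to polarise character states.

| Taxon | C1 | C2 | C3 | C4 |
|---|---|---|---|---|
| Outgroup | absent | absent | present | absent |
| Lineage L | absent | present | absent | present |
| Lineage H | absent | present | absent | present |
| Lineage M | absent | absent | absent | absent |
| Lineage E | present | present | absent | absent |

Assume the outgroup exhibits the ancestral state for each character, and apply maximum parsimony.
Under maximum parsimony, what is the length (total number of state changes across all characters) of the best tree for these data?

Character polarity is set by the outgroup: the derived state is whichever differs from the outgroup's state, so for C3 the derived state is 'absent', and for the remaining characters it is 'present'.
C1: derived state 'present' in Lineage E only — an autapomorphy, so it tells us nothing about relationships among taxa.
C2: derived state 'present' in Lineage E, Lineage H, and Lineage L only — synapomorphy for {Lineage E, Lineage H, Lineage L}.
All ingroup taxa share the derived state 'absent' for C3; it defines the ingroup but does not resolve relationships within it.
Only Lineage H and Lineage L show the derived state 'present' for C4, supporting them as a clade.
Most parsimonious ingroup topology: (((Lineage L,Lineage H),Lineage E),Lineage M).
Changes per character on this tree: C1: 1; C2: 1; C3: 1; C4: 1.
Total = 4.

4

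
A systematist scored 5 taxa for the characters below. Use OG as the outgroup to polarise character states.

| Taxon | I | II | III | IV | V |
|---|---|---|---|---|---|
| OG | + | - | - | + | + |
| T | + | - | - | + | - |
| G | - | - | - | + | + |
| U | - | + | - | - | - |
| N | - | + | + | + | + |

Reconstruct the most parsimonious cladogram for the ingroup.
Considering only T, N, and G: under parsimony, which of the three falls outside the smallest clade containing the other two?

Character polarity is set by the outgroup: the derived state is whichever differs from the outgroup's state, so for I, IV, V the derived state is '-', and for the remaining characters it is '+'.
I (derived state '-') is shared by G, N, and U — a synapomorphy uniting that clade.
II: derived state '+' in N and U only — synapomorphy for {N, U}.
III: derived state '+' in N only — an autapomorphy, so it tells us nothing about relationships among taxa.
IV: derived state '-' in U only — an autapomorphy, so it tells us nothing about relationships among taxa.
V groups T and U, which is incompatible with the clades supported by the remaining characters; treating it as convergent (homoplasy) costs fewer steps than any alternative tree.
Most parsimonious ingroup topology: (T,(G,(U,N))).
G and N share a more recent common ancestor with each other than either does with T, so T is the least closely related of the three.

T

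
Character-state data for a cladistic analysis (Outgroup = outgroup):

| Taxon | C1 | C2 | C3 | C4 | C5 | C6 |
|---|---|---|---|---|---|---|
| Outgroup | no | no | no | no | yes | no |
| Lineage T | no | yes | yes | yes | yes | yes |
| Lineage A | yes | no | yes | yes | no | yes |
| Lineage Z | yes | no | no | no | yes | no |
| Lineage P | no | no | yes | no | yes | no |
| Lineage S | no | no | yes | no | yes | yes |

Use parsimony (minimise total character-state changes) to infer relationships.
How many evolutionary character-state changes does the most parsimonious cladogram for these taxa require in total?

7

Character polarity is set by the outgroup: the derived state is whichever differs from the outgroup's state, so for C5 the derived state is 'no', and for the remaining characters it is 'yes'.
C1 groups Lineage A and Lineage Z, which is incompatible with the clades supported by the remaining characters; treating it as convergent (homoplasy) costs fewer steps than any alternative tree.
C2 (derived state 'yes') is unique to Lineage T (autapomorphy; uninformative for grouping).
Only Lineage A, Lineage P, Lineage S, and Lineage T show the derived state 'yes' for C3, supporting them as a clade.
C4 (derived state 'yes') is shared by Lineage A and Lineage T — a synapomorphy uniting that clade.
C5 (derived state 'no') is unique to Lineage A (autapomorphy; uninformative for grouping).
Only Lineage A, Lineage S, and Lineage T show the derived state 'yes' for C6, supporting them as a clade.
Most parsimonious ingroup topology: ((((Lineage T,Lineage A),Lineage S),Lineage P),Lineage Z).
Changes per character on this tree: C1: 2; C2: 1; C3: 1; C4: 1; C5: 1; C6: 1.
Total = 7.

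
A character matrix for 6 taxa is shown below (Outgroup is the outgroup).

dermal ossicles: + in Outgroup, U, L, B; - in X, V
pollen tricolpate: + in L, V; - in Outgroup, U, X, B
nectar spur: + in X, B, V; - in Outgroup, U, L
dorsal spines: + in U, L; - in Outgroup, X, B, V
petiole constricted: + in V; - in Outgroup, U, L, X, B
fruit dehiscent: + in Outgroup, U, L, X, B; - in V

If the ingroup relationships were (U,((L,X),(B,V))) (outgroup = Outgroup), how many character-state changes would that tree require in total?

10

Map each character onto (U,((L,X),(B,V))) (rooted by Outgroup) and count the minimum state changes it requires (Fitch parsimony):
dermal ossicles: 2; pollen tricolpate: 2; nectar spur: 2; dorsal spines: 2; petiole constricted: 1; fruit dehiscent: 1.
Total tree length = 10.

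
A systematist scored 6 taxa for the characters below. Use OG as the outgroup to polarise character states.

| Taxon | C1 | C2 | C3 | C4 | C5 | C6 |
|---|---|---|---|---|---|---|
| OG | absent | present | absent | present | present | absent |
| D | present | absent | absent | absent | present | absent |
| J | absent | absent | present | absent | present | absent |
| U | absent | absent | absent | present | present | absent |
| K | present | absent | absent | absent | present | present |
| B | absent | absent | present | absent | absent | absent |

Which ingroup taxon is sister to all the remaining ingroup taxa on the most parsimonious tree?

Character polarity is set by the outgroup: the derived state is whichever differs from the outgroup's state, so for C2, C4, C5 the derived state is 'absent', and for the remaining characters it is 'present'.
Only D and K show the derived state 'present' for C1, supporting them as a clade.
C2 (derived state 'absent') is shared by all ingroup taxa — unites the whole ingroup.
C3: derived state 'present' in B and J only — synapomorphy for {B, J}.
C4: derived state 'absent' in B, D, J, and K only — synapomorphy for {B, D, J, K}.
C5 (derived state 'absent') is unique to B (autapomorphy; uninformative for grouping).
C6: derived state 'present' in K only — an autapomorphy, so it tells us nothing about relationships among taxa.
Most parsimonious ingroup topology: (((D,K),(J,B)),U).
U is sister to the clade containing all other ingroup taxa, so it is the earliest-diverging (most basal) ingroup lineage.

U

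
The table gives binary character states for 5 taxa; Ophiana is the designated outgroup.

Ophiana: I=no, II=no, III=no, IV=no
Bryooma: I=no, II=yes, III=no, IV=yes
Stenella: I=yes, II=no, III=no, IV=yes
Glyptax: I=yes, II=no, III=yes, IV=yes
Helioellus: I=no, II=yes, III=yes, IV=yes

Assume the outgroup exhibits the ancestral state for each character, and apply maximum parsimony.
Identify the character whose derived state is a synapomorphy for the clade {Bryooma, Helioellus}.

The outgroup has state 'no' for every character, so 'yes' is the derived state throughout.
I: derived state 'yes' in Glyptax and Stenella only — synapomorphy for {Glyptax, Stenella}.
Only Bryooma and Helioellus show the derived state 'yes' for II, supporting them as a clade.
III (state 'yes') occurs in Glyptax and Helioellus but conflicts with the nesting implied by the other characters — most parsimoniously interpreted as homoplasy.
All ingroup taxa share the derived state 'yes' for IV; it defines the ingroup but does not resolve relationships within it.
Most parsimonious ingroup topology: ((Bryooma,Helioellus),(Stenella,Glyptax)).
The clade {Bryooma, Helioellus} is supported by II: its derived state 'yes' occurs in exactly those taxa and in no other taxon (including the outgroup).

II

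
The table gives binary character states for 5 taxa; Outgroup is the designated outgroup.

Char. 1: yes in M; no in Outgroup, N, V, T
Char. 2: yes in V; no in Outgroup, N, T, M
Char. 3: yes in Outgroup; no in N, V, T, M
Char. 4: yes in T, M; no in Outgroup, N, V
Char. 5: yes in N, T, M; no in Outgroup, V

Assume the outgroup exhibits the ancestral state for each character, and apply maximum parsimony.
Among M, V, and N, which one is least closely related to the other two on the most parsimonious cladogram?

Character polarity is set by the outgroup: the derived state is whichever differs from the outgroup's state, so for Char. 3 the derived state is 'no', and for the remaining characters it is 'yes'.
Char. 1 (derived state 'yes') is unique to M (autapomorphy; uninformative for grouping).
Char. 2 (derived state 'yes') is unique to V (autapomorphy; uninformative for grouping).
Char. 3 (derived state 'no') is shared by all ingroup taxa — unites the whole ingroup.
Only M and T show the derived state 'yes' for Char. 4, supporting them as a clade.
Char. 5: derived state 'yes' in M, N, and T only — synapomorphy for {M, N, T}.
Most parsimonious ingroup topology: ((N,(T,M)),V).
M and N share a more recent common ancestor with each other than either does with V, so V is the least closely related of the three.

V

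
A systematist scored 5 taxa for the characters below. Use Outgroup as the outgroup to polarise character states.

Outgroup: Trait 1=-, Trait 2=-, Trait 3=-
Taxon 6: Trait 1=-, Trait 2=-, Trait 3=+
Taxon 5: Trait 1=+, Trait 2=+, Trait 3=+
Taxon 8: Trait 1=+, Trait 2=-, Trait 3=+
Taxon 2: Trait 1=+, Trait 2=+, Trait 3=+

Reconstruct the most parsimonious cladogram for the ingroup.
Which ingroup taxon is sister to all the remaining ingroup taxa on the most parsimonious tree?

Taxon 6

The outgroup has state '-' for every character, so '+' is the derived state throughout.
Only Taxon 2, Taxon 5, and Taxon 8 show the derived state '+' for Trait 1, supporting them as a clade.
Trait 2 (derived state '+') is shared by Taxon 2 and Taxon 5 — a synapomorphy uniting that clade.
Trait 3 (derived state '+') is shared by all ingroup taxa — unites the whole ingroup.
Most parsimonious ingroup topology: (Taxon 6,((Taxon 5,Taxon 2),Taxon 8)).
Taxon 6 is sister to the clade containing all other ingroup taxa, so it is the earliest-diverging (most basal) ingroup lineage.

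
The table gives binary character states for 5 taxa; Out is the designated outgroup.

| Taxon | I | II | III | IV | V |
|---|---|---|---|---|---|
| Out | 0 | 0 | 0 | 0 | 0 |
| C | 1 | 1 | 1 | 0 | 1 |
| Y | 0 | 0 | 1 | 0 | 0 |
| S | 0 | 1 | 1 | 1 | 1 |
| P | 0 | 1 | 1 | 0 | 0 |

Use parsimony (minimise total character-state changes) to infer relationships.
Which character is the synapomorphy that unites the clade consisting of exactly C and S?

V

The outgroup has state '0' for every character, so '1' is the derived state throughout.
I (derived state '1') is unique to C (autapomorphy; uninformative for grouping).
II (derived state '1') is shared by C, P, and S — a synapomorphy uniting that clade.
All ingroup taxa share the derived state '1' for III; it defines the ingroup but does not resolve relationships within it.
IV: derived state '1' in S only — an autapomorphy, so it tells us nothing about relationships among taxa.
V (derived state '1') is shared by C and S — a synapomorphy uniting that clade.
Most parsimonious ingroup topology: (((C,S),P),Y).
The clade {C, S} is supported by V: its derived state '1' occurs in exactly those taxa and in no other taxon (including the outgroup).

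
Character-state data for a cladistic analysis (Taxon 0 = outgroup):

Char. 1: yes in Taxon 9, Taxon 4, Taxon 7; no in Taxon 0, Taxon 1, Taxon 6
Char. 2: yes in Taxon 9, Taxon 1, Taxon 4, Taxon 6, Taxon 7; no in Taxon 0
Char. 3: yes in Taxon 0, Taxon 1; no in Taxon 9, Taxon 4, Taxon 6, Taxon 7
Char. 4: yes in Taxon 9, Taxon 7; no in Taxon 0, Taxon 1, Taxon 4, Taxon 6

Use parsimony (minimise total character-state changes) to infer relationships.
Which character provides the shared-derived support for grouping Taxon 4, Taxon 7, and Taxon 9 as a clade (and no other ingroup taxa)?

Character polarity is set by the outgroup: the derived state is whichever differs from the outgroup's state, so for Char. 3 the derived state is 'no', and for the remaining characters it is 'yes'.
Only Taxon 4, Taxon 7, and Taxon 9 show the derived state 'yes' for Char. 1, supporting them as a clade.
All ingroup taxa share the derived state 'yes' for Char. 2; it defines the ingroup but does not resolve relationships within it.
Only Taxon 4, Taxon 6, Taxon 7, and Taxon 9 show the derived state 'no' for Char. 3, supporting them as a clade.
Only Taxon 7 and Taxon 9 show the derived state 'yes' for Char. 4, supporting them as a clade.
Most parsimonious ingroup topology: ((((Taxon 9,Taxon 7),Taxon 4),Taxon 6),Taxon 1).
The clade {Taxon 4, Taxon 7, Taxon 9} is supported by Char. 1: its derived state 'yes' occurs in exactly those taxa and in no other taxon (including the outgroup).

Char. 1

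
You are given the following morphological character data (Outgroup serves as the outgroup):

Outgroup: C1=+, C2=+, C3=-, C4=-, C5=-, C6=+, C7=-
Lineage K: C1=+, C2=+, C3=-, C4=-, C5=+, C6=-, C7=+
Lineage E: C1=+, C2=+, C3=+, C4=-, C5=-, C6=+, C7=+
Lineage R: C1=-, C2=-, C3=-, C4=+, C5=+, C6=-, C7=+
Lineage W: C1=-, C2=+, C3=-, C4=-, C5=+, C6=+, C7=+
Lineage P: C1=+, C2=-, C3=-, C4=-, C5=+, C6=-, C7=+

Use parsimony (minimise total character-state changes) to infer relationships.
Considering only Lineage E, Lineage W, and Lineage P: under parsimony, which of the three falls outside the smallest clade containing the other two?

Lineage E

Character polarity is set by the outgroup: the derived state is whichever differs from the outgroup's state, so for C1, C2, C6 the derived state is '-', and for the remaining characters it is '+'.
C1 (state '-') occurs in Lineage R and Lineage W but conflicts with the nesting implied by the other characters — most parsimoniously interpreted as homoplasy.
C2 (derived state '-') is shared by Lineage P and Lineage R — a synapomorphy uniting that clade.
C3: derived state '+' in Lineage E only — an autapomorphy, so it tells us nothing about relationships among taxa.
C4: derived state '+' in Lineage R only — an autapomorphy, so it tells us nothing about relationships among taxa.
C5: derived state '+' in Lineage K, Lineage P, Lineage R, and Lineage W only — synapomorphy for {Lineage K, Lineage P, Lineage R, Lineage W}.
C6 (derived state '-') is shared by Lineage K, Lineage P, and Lineage R — a synapomorphy uniting that clade.
All ingroup taxa share the derived state '+' for C7; it defines the ingroup but does not resolve relationships within it.
Most parsimonious ingroup topology: (((Lineage K,(Lineage R,Lineage P)),Lineage W),Lineage E).
Lineage W and Lineage P share a more recent common ancestor with each other than either does with Lineage E, so Lineage E is the least closely related of the three.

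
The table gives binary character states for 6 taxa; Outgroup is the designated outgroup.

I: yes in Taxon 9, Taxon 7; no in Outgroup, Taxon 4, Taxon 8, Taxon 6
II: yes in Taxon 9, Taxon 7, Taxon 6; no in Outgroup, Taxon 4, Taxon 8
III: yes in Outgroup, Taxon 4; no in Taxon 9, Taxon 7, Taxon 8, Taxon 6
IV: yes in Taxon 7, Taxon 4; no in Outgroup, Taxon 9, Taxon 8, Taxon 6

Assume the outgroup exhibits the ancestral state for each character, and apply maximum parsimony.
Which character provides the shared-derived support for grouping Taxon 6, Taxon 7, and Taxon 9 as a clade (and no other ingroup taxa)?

Character polarity is set by the outgroup: the derived state is whichever differs from the outgroup's state, so for III the derived state is 'no', and for the remaining characters it is 'yes'.
Only Taxon 7 and Taxon 9 show the derived state 'yes' for I, supporting them as a clade.
II: derived state 'yes' in Taxon 6, Taxon 7, and Taxon 9 only — synapomorphy for {Taxon 6, Taxon 7, Taxon 9}.
III (derived state 'no') is shared by Taxon 6, Taxon 7, Taxon 8, and Taxon 9 — a synapomorphy uniting that clade.
IV (state 'yes') occurs in Taxon 4 and Taxon 7 but conflicts with the nesting implied by the other characters — most parsimoniously interpreted as homoplasy.
Most parsimonious ingroup topology: ((((Taxon 9,Taxon 7),Taxon 6),Taxon 8),Taxon 4).
The clade {Taxon 6, Taxon 7, Taxon 9} is supported by II: its derived state 'yes' occurs in exactly those taxa and in no other taxon (including the outgroup).

II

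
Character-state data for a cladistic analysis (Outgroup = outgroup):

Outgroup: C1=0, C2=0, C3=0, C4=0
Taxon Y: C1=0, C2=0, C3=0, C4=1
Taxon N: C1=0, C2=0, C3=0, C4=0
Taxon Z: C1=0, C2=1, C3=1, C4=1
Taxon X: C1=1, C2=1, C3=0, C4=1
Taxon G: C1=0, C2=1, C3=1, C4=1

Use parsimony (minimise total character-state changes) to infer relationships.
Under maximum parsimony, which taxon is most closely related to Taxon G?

The outgroup has state '0' for every character, so '1' is the derived state throughout.
C1 (derived state '1') is unique to Taxon X (autapomorphy; uninformative for grouping).
C2: derived state '1' in Taxon G, Taxon X, and Taxon Z only — synapomorphy for {Taxon G, Taxon X, Taxon Z}.
Only Taxon G and Taxon Z show the derived state '1' for C3, supporting them as a clade.
Only Taxon G, Taxon X, Taxon Y, and Taxon Z show the derived state '1' for C4, supporting them as a clade.
Most parsimonious ingroup topology: ((Taxon Y,((Taxon Z,Taxon G),Taxon X)),Taxon N).
Taxon G and Taxon Z form a cherry on this tree, so they are sister taxa.

Taxon Z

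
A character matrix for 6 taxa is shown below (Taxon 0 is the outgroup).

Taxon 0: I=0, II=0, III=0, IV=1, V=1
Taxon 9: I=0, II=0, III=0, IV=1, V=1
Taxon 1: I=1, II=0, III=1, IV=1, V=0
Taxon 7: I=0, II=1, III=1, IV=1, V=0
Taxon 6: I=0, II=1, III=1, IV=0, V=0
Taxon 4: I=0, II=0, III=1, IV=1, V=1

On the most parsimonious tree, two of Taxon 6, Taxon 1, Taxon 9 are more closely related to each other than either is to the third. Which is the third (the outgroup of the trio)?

Taxon 9

Character polarity is set by the outgroup: the derived state is whichever differs from the outgroup's state, so for IV, V the derived state is '0', and for the remaining characters it is '1'.
I: derived state '1' in Taxon 1 only — an autapomorphy, so it tells us nothing about relationships among taxa.
II: derived state '1' in Taxon 6 and Taxon 7 only — synapomorphy for {Taxon 6, Taxon 7}.
III (derived state '1') is shared by Taxon 1, Taxon 4, Taxon 6, and Taxon 7 — a synapomorphy uniting that clade.
IV (derived state '0') is unique to Taxon 6 (autapomorphy; uninformative for grouping).
V (derived state '0') is shared by Taxon 1, Taxon 6, and Taxon 7 — a synapomorphy uniting that clade.
Most parsimonious ingroup topology: (Taxon 9,((Taxon 1,(Taxon 7,Taxon 6)),Taxon 4)).
Taxon 6 and Taxon 1 share a more recent common ancestor with each other than either does with Taxon 9, so Taxon 9 is the least closely related of the three.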